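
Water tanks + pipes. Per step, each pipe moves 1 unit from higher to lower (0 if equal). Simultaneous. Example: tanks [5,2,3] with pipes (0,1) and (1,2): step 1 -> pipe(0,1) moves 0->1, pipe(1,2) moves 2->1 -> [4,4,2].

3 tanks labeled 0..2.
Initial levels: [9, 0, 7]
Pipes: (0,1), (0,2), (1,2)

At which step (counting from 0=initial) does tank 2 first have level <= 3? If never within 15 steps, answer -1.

Step 1: flows [0->1,0->2,2->1] -> levels [7 2 7]
Step 2: flows [0->1,0=2,2->1] -> levels [6 4 6]
Step 3: flows [0->1,0=2,2->1] -> levels [5 6 5]
Step 4: flows [1->0,0=2,1->2] -> levels [6 4 6]
  -> period-2 cycle (repeats step 2); tank 2 never drops to <=3
Tank 2 never reaches <=3 within 15 steps

Answer: -1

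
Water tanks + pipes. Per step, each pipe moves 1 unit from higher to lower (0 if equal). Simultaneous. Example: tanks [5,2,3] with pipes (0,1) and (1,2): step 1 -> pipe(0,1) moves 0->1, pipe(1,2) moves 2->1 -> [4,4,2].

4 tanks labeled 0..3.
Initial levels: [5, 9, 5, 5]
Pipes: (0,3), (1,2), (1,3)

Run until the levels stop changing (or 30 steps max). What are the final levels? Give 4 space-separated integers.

Answer: 5 5 7 7

Derivation:
Step 1: flows [0=3,1->2,1->3] -> levels [5 7 6 6]
Step 2: flows [3->0,1->2,1->3] -> levels [6 5 7 6]
Step 3: flows [0=3,2->1,3->1] -> levels [6 7 6 5]
Step 4: flows [0->3,1->2,1->3] -> levels [5 5 7 7]
Step 5: flows [3->0,2->1,3->1] -> levels [6 7 6 5]
  -> period-2 cycle: step 5 state = step 3 state; never stabilizes
  -> state at step 30: (30-3) mod 2 = 1, same as step 4 -> [5 5 7 7]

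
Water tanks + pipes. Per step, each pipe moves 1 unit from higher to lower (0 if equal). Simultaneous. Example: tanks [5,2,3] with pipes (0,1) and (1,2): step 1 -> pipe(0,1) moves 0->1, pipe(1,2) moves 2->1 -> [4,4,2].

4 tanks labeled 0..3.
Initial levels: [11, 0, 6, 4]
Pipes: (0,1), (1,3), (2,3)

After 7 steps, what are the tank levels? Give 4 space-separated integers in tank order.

Answer: 5 7 5 4

Derivation:
Step 1: flows [0->1,3->1,2->3] -> levels [10 2 5 4]
Step 2: flows [0->1,3->1,2->3] -> levels [9 4 4 4]
Step 3: flows [0->1,1=3,2=3] -> levels [8 5 4 4]
Step 4: flows [0->1,1->3,2=3] -> levels [7 5 4 5]
Step 5: flows [0->1,1=3,3->2] -> levels [6 6 5 4]
Step 6: flows [0=1,1->3,2->3] -> levels [6 5 4 6]
Step 7: flows [0->1,3->1,3->2] -> levels [5 7 5 4]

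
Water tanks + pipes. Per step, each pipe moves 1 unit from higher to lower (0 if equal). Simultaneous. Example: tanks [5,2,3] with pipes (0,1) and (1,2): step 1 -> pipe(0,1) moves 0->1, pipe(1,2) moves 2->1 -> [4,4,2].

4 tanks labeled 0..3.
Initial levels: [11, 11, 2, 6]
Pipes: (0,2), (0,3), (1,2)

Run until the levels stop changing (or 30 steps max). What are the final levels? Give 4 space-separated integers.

Answer: 8 8 7 7

Derivation:
Step 1: flows [0->2,0->3,1->2] -> levels [9 10 4 7]
Step 2: flows [0->2,0->3,1->2] -> levels [7 9 6 8]
Step 3: flows [0->2,3->0,1->2] -> levels [7 8 8 7]
Step 4: flows [2->0,0=3,1=2] -> levels [8 8 7 7]
Step 5: flows [0->2,0->3,1->2] -> levels [6 7 9 8]
Step 6: flows [2->0,3->0,2->1] -> levels [8 8 7 7]
  -> period-2 cycle: step 6 state = step 4 state; never stabilizes
  -> state at step 30: (30-4) mod 2 = 0, same as step 4 -> [8 8 7 7]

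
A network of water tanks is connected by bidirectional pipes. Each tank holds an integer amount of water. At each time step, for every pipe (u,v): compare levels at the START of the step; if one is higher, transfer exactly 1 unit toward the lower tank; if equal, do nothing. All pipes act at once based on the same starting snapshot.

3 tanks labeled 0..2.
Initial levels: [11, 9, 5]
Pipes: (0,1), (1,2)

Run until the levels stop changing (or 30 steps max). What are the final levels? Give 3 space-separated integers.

Answer: 8 9 8

Derivation:
Step 1: flows [0->1,1->2] -> levels [10 9 6]
Step 2: flows [0->1,1->2] -> levels [9 9 7]
Step 3: flows [0=1,1->2] -> levels [9 8 8]
Step 4: flows [0->1,1=2] -> levels [8 9 8]
Step 5: flows [1->0,1->2] -> levels [9 7 9]
Step 6: flows [0->1,2->1] -> levels [8 9 8]
  -> period-2 cycle: step 6 state = step 4 state; never stabilizes
  -> state at step 30: (30-4) mod 2 = 0, same as step 4 -> [8 9 8]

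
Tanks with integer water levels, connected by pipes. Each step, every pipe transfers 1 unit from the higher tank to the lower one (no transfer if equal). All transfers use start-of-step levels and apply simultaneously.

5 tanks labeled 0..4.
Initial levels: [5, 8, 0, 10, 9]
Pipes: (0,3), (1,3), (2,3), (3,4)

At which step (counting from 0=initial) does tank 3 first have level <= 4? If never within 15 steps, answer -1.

Answer: 7

Derivation:
Step 1: flows [3->0,3->1,3->2,3->4] -> levels [6 9 1 6 10]
Step 2: flows [0=3,1->3,3->2,4->3] -> levels [6 8 2 7 9]
Step 3: flows [3->0,1->3,3->2,4->3] -> levels [7 7 3 7 8]
Step 4: flows [0=3,1=3,3->2,4->3] -> levels [7 7 4 7 7]
Step 5: flows [0=3,1=3,3->2,3=4] -> levels [7 7 5 6 7]
Step 6: flows [0->3,1->3,3->2,4->3] -> levels [6 6 6 8 6]
Step 7: flows [3->0,3->1,3->2,3->4] -> levels [7 7 7 4 7]
Tank 3 first reaches <=4 at step 7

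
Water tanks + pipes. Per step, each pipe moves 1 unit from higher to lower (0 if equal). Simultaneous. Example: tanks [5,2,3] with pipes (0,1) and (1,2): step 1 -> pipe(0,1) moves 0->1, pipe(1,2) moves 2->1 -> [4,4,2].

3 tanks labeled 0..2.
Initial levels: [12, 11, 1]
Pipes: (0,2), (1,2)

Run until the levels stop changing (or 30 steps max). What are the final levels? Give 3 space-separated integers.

Step 1: flows [0->2,1->2] -> levels [11 10 3]
Step 2: flows [0->2,1->2] -> levels [10 9 5]
Step 3: flows [0->2,1->2] -> levels [9 8 7]
Step 4: flows [0->2,1->2] -> levels [8 7 9]
Step 5: flows [2->0,2->1] -> levels [9 8 7]
  -> period-2 cycle: step 5 state = step 3 state; never stabilizes
  -> state at step 30: (30-3) mod 2 = 1, same as step 4 -> [8 7 9]

Answer: 8 7 9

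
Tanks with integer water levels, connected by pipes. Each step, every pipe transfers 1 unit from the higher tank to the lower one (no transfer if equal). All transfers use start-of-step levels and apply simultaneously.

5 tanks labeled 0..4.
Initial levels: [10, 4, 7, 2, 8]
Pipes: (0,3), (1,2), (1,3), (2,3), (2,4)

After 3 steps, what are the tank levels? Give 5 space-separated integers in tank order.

Answer: 7 5 8 6 5

Derivation:
Step 1: flows [0->3,2->1,1->3,2->3,4->2] -> levels [9 4 6 5 7]
Step 2: flows [0->3,2->1,3->1,2->3,4->2] -> levels [8 6 5 6 6]
Step 3: flows [0->3,1->2,1=3,3->2,4->2] -> levels [7 5 8 6 5]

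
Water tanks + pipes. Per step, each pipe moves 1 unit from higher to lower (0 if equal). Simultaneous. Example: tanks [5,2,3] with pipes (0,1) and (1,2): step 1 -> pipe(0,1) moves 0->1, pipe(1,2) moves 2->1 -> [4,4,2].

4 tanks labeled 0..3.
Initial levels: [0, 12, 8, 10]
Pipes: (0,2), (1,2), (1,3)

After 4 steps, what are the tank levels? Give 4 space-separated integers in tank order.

Answer: 4 9 8 9

Derivation:
Step 1: flows [2->0,1->2,1->3] -> levels [1 10 8 11]
Step 2: flows [2->0,1->2,3->1] -> levels [2 10 8 10]
Step 3: flows [2->0,1->2,1=3] -> levels [3 9 8 10]
Step 4: flows [2->0,1->2,3->1] -> levels [4 9 8 9]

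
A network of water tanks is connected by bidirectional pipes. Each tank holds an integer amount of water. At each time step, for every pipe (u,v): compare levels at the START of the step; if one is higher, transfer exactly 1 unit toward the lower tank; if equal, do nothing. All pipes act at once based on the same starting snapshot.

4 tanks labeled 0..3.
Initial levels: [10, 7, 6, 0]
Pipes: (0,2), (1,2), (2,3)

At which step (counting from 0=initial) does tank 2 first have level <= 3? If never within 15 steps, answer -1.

Answer: -1

Derivation:
Step 1: flows [0->2,1->2,2->3] -> levels [9 6 7 1]
Step 2: flows [0->2,2->1,2->3] -> levels [8 7 6 2]
Step 3: flows [0->2,1->2,2->3] -> levels [7 6 7 3]
Step 4: flows [0=2,2->1,2->3] -> levels [7 7 5 4]
Step 5: flows [0->2,1->2,2->3] -> levels [6 6 6 5]
Step 6: flows [0=2,1=2,2->3] -> levels [6 6 5 6]
Step 7: flows [0->2,1->2,3->2] -> levels [5 5 8 5]
Step 8: flows [2->0,2->1,2->3] -> levels [6 6 5 6]
  -> period-2 cycle (repeats step 6); tank 2 never drops to <=3
Tank 2 never reaches <=3 within 15 steps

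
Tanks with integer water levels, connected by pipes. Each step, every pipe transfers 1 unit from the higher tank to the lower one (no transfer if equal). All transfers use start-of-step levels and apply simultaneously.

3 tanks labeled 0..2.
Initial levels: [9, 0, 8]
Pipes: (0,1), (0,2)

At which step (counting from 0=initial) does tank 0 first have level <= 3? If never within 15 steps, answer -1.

Answer: -1

Derivation:
Step 1: flows [0->1,0->2] -> levels [7 1 9]
Step 2: flows [0->1,2->0] -> levels [7 2 8]
Step 3: flows [0->1,2->0] -> levels [7 3 7]
Step 4: flows [0->1,0=2] -> levels [6 4 7]
Step 5: flows [0->1,2->0] -> levels [6 5 6]
Step 6: flows [0->1,0=2] -> levels [5 6 6]
Step 7: flows [1->0,2->0] -> levels [7 5 5]
Step 8: flows [0->1,0->2] -> levels [5 6 6]
  -> period-2 cycle (repeats step 6); tank 0 never drops to <=3
Tank 0 never reaches <=3 within 15 steps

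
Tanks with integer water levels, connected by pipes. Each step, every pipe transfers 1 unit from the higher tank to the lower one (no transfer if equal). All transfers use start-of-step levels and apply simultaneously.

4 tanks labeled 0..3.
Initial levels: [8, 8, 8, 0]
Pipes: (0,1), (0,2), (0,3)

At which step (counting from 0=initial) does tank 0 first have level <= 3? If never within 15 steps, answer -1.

Step 1: flows [0=1,0=2,0->3] -> levels [7 8 8 1]
Step 2: flows [1->0,2->0,0->3] -> levels [8 7 7 2]
Step 3: flows [0->1,0->2,0->3] -> levels [5 8 8 3]
Step 4: flows [1->0,2->0,0->3] -> levels [6 7 7 4]
Step 5: flows [1->0,2->0,0->3] -> levels [7 6 6 5]
Step 6: flows [0->1,0->2,0->3] -> levels [4 7 7 6]
Step 7: flows [1->0,2->0,3->0] -> levels [7 6 6 5]
  -> period-2 cycle (repeats step 5); tank 0 never drops to <=3
Tank 0 never reaches <=3 within 15 steps

Answer: -1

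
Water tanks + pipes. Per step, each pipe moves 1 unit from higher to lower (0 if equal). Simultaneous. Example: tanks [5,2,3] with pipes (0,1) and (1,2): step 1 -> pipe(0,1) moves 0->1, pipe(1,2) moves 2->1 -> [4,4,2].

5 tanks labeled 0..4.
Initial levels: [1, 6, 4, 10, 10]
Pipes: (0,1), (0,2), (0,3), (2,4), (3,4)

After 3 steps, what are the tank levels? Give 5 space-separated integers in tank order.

Answer: 5 5 7 7 7

Derivation:
Step 1: flows [1->0,2->0,3->0,4->2,3=4] -> levels [4 5 4 9 9]
Step 2: flows [1->0,0=2,3->0,4->2,3=4] -> levels [6 4 5 8 8]
Step 3: flows [0->1,0->2,3->0,4->2,3=4] -> levels [5 5 7 7 7]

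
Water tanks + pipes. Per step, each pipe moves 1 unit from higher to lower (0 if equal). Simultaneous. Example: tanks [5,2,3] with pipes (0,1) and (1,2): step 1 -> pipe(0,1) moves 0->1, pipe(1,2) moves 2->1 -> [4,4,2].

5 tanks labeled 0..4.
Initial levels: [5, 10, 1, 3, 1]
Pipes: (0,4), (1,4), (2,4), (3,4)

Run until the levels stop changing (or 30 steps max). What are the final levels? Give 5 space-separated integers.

Step 1: flows [0->4,1->4,2=4,3->4] -> levels [4 9 1 2 4]
Step 2: flows [0=4,1->4,4->2,4->3] -> levels [4 8 2 3 3]
Step 3: flows [0->4,1->4,4->2,3=4] -> levels [3 7 3 3 4]
Step 4: flows [4->0,1->4,4->2,4->3] -> levels [4 6 4 4 2]
Step 5: flows [0->4,1->4,2->4,3->4] -> levels [3 5 3 3 6]
Step 6: flows [4->0,4->1,4->2,4->3] -> levels [4 6 4 4 2]
  -> period-2 cycle: step 6 state = step 4 state; never stabilizes
  -> state at step 30: (30-4) mod 2 = 0, same as step 4 -> [4 6 4 4 2]

Answer: 4 6 4 4 2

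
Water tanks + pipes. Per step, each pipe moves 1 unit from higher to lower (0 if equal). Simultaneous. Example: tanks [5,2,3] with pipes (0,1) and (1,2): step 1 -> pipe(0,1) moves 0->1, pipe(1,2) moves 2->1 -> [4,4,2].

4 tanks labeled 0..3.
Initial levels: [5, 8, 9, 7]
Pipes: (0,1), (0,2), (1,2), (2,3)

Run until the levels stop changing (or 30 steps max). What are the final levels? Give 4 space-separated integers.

Answer: 7 6 9 7

Derivation:
Step 1: flows [1->0,2->0,2->1,2->3] -> levels [7 8 6 8]
Step 2: flows [1->0,0->2,1->2,3->2] -> levels [7 6 9 7]
Step 3: flows [0->1,2->0,2->1,2->3] -> levels [7 8 6 8]
  -> period-2 cycle: step 3 state = step 1 state; never stabilizes
  -> state at step 30: (30-1) mod 2 = 1, same as step 2 -> [7 6 9 7]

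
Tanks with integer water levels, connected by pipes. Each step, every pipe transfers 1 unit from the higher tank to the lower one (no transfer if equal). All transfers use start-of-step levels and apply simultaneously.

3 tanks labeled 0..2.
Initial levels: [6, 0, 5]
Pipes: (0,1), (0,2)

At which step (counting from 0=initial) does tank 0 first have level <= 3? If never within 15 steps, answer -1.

Step 1: flows [0->1,0->2] -> levels [4 1 6]
Step 2: flows [0->1,2->0] -> levels [4 2 5]
Step 3: flows [0->1,2->0] -> levels [4 3 4]
Step 4: flows [0->1,0=2] -> levels [3 4 4]
Tank 0 first reaches <=3 at step 4

Answer: 4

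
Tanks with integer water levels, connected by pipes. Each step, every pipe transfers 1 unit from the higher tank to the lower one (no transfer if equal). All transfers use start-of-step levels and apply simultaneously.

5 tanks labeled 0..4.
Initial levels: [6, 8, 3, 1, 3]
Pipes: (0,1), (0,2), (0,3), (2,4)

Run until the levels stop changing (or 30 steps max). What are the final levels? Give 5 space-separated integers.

Step 1: flows [1->0,0->2,0->3,2=4] -> levels [5 7 4 2 3]
Step 2: flows [1->0,0->2,0->3,2->4] -> levels [4 6 4 3 4]
Step 3: flows [1->0,0=2,0->3,2=4] -> levels [4 5 4 4 4]
Step 4: flows [1->0,0=2,0=3,2=4] -> levels [5 4 4 4 4]
Step 5: flows [0->1,0->2,0->3,2=4] -> levels [2 5 5 5 4]
Step 6: flows [1->0,2->0,3->0,2->4] -> levels [5 4 3 4 5]
Step 7: flows [0->1,0->2,0->3,4->2] -> levels [2 5 5 5 4]
  -> period-2 cycle: step 7 state = step 5 state; never stabilizes
  -> state at step 30: (30-5) mod 2 = 1, same as step 6 -> [5 4 3 4 5]

Answer: 5 4 3 4 5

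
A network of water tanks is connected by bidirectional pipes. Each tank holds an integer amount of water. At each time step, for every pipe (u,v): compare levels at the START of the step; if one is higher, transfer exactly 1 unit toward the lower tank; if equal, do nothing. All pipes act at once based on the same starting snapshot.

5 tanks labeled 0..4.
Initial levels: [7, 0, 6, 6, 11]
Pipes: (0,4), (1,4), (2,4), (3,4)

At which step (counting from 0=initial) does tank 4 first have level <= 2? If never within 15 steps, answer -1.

Answer: -1

Derivation:
Step 1: flows [4->0,4->1,4->2,4->3] -> levels [8 1 7 7 7]
Step 2: flows [0->4,4->1,2=4,3=4] -> levels [7 2 7 7 7]
Step 3: flows [0=4,4->1,2=4,3=4] -> levels [7 3 7 7 6]
Step 4: flows [0->4,4->1,2->4,3->4] -> levels [6 4 6 6 8]
Step 5: flows [4->0,4->1,4->2,4->3] -> levels [7 5 7 7 4]
Step 6: flows [0->4,1->4,2->4,3->4] -> levels [6 4 6 6 8]
  -> period-2 cycle (repeats step 4); tank 4 never drops to <=2
Tank 4 never reaches <=2 within 15 steps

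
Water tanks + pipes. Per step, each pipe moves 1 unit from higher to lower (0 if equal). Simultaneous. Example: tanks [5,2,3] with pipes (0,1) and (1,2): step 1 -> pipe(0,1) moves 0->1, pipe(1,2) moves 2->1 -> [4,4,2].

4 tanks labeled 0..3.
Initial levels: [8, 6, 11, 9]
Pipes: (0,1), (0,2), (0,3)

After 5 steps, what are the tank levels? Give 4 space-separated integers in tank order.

Answer: 10 8 8 8

Derivation:
Step 1: flows [0->1,2->0,3->0] -> levels [9 7 10 8]
Step 2: flows [0->1,2->0,0->3] -> levels [8 8 9 9]
Step 3: flows [0=1,2->0,3->0] -> levels [10 8 8 8]
Step 4: flows [0->1,0->2,0->3] -> levels [7 9 9 9]
Step 5: flows [1->0,2->0,3->0] -> levels [10 8 8 8]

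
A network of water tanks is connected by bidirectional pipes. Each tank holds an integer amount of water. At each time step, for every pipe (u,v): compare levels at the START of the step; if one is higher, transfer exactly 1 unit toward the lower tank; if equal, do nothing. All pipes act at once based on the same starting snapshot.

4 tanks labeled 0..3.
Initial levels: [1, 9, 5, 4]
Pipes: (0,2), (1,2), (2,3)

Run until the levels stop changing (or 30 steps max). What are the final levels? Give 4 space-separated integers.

Answer: 4 5 6 4

Derivation:
Step 1: flows [2->0,1->2,2->3] -> levels [2 8 4 5]
Step 2: flows [2->0,1->2,3->2] -> levels [3 7 5 4]
Step 3: flows [2->0,1->2,2->3] -> levels [4 6 4 5]
Step 4: flows [0=2,1->2,3->2] -> levels [4 5 6 4]
Step 5: flows [2->0,2->1,2->3] -> levels [5 6 3 5]
Step 6: flows [0->2,1->2,3->2] -> levels [4 5 6 4]
  -> period-2 cycle: step 6 state = step 4 state; never stabilizes
  -> state at step 30: (30-4) mod 2 = 0, same as step 4 -> [4 5 6 4]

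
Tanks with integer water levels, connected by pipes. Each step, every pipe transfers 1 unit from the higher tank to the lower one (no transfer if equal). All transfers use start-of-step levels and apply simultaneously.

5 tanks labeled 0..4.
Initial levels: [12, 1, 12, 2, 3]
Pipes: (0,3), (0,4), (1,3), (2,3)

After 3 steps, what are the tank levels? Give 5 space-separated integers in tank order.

Step 1: flows [0->3,0->4,3->1,2->3] -> levels [10 2 11 3 4]
Step 2: flows [0->3,0->4,3->1,2->3] -> levels [8 3 10 4 5]
Step 3: flows [0->3,0->4,3->1,2->3] -> levels [6 4 9 5 6]

Answer: 6 4 9 5 6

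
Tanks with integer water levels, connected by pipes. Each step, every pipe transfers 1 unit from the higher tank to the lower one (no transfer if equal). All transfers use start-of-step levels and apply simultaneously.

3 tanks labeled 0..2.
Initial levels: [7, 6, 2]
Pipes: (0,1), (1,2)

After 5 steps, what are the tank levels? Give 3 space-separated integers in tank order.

Step 1: flows [0->1,1->2] -> levels [6 6 3]
Step 2: flows [0=1,1->2] -> levels [6 5 4]
Step 3: flows [0->1,1->2] -> levels [5 5 5]
Step 4: flows [0=1,1=2] -> levels [5 5 5]
  -> stable; steps 5..5 unchanged -> [5 5 5]

Answer: 5 5 5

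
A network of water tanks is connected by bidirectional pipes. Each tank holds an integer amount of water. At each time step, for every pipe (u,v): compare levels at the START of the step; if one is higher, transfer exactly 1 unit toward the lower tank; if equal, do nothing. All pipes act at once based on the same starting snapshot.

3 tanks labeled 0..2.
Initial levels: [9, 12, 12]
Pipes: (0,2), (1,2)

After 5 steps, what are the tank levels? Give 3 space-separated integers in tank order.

Answer: 11 11 11

Derivation:
Step 1: flows [2->0,1=2] -> levels [10 12 11]
Step 2: flows [2->0,1->2] -> levels [11 11 11]
Step 3: flows [0=2,1=2] -> levels [11 11 11]
  -> stable; steps 4..5 unchanged -> [11 11 11]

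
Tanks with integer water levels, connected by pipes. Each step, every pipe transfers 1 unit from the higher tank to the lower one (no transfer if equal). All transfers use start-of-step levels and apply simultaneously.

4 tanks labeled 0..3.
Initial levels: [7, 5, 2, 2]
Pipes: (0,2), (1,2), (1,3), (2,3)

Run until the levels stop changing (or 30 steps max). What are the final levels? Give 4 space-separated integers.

Answer: 5 4 3 4

Derivation:
Step 1: flows [0->2,1->2,1->3,2=3] -> levels [6 3 4 3]
Step 2: flows [0->2,2->1,1=3,2->3] -> levels [5 4 3 4]
Step 3: flows [0->2,1->2,1=3,3->2] -> levels [4 3 6 3]
Step 4: flows [2->0,2->1,1=3,2->3] -> levels [5 4 3 4]
  -> period-2 cycle: step 4 state = step 2 state; never stabilizes
  -> state at step 30: (30-2) mod 2 = 0, same as step 2 -> [5 4 3 4]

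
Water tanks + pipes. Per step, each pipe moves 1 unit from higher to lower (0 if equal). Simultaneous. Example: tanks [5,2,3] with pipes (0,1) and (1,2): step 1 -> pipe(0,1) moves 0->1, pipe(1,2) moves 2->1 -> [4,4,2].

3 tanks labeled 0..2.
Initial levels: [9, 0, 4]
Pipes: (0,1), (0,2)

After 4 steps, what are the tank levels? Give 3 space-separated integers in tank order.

Answer: 4 4 5

Derivation:
Step 1: flows [0->1,0->2] -> levels [7 1 5]
Step 2: flows [0->1,0->2] -> levels [5 2 6]
Step 3: flows [0->1,2->0] -> levels [5 3 5]
Step 4: flows [0->1,0=2] -> levels [4 4 5]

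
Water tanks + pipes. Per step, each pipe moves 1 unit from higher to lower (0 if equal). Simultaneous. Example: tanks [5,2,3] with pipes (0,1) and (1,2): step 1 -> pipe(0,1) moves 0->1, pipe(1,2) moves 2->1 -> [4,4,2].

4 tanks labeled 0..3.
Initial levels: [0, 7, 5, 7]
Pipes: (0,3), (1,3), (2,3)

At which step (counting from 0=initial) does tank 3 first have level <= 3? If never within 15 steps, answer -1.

Step 1: flows [3->0,1=3,3->2] -> levels [1 7 6 5]
Step 2: flows [3->0,1->3,2->3] -> levels [2 6 5 6]
Step 3: flows [3->0,1=3,3->2] -> levels [3 6 6 4]
Step 4: flows [3->0,1->3,2->3] -> levels [4 5 5 5]
Step 5: flows [3->0,1=3,2=3] -> levels [5 5 5 4]
Step 6: flows [0->3,1->3,2->3] -> levels [4 4 4 7]
Step 7: flows [3->0,3->1,3->2] -> levels [5 5 5 4]
  -> period-2 cycle (repeats step 5); tank 3 never drops to <=3
Tank 3 never reaches <=3 within 15 steps

Answer: -1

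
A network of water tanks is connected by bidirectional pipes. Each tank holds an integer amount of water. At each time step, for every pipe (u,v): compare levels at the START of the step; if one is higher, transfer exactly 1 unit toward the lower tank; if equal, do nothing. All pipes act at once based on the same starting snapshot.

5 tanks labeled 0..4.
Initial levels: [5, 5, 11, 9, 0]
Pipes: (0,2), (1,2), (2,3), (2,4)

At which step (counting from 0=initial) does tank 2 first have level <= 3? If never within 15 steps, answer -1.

Answer: 6

Derivation:
Step 1: flows [2->0,2->1,2->3,2->4] -> levels [6 6 7 10 1]
Step 2: flows [2->0,2->1,3->2,2->4] -> levels [7 7 5 9 2]
Step 3: flows [0->2,1->2,3->2,2->4] -> levels [6 6 7 8 3]
Step 4: flows [2->0,2->1,3->2,2->4] -> levels [7 7 5 7 4]
Step 5: flows [0->2,1->2,3->2,2->4] -> levels [6 6 7 6 5]
Step 6: flows [2->0,2->1,2->3,2->4] -> levels [7 7 3 7 6]
Tank 2 first reaches <=3 at step 6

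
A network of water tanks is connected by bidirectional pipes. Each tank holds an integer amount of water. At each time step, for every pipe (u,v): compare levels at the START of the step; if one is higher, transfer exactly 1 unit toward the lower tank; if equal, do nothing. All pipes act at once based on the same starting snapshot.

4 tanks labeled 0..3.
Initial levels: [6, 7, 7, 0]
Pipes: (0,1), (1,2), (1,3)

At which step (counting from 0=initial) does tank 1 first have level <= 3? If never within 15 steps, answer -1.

Step 1: flows [1->0,1=2,1->3] -> levels [7 5 7 1]
Step 2: flows [0->1,2->1,1->3] -> levels [6 6 6 2]
Step 3: flows [0=1,1=2,1->3] -> levels [6 5 6 3]
Step 4: flows [0->1,2->1,1->3] -> levels [5 6 5 4]
Step 5: flows [1->0,1->2,1->3] -> levels [6 3 6 5]
Tank 1 first reaches <=3 at step 5

Answer: 5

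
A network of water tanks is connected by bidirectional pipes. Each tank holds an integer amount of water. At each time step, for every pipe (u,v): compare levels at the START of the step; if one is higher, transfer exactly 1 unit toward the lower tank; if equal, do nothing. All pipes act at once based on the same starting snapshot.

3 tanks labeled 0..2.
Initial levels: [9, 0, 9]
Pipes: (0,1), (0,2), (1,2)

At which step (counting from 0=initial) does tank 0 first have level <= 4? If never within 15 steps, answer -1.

Step 1: flows [0->1,0=2,2->1] -> levels [8 2 8]
Step 2: flows [0->1,0=2,2->1] -> levels [7 4 7]
Step 3: flows [0->1,0=2,2->1] -> levels [6 6 6]
Step 4: flows [0=1,0=2,1=2] -> levels [6 6 6]
  -> stable; tank 0 stays at 6 > 4
Tank 0 never reaches <=4 within 15 steps

Answer: -1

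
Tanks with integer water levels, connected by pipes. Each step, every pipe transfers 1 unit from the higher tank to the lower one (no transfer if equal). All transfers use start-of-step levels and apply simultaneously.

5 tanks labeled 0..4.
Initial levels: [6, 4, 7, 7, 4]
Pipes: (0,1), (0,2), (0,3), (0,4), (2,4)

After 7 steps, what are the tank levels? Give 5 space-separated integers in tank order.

Step 1: flows [0->1,2->0,3->0,0->4,2->4] -> levels [6 5 5 6 6]
Step 2: flows [0->1,0->2,0=3,0=4,4->2] -> levels [4 6 7 6 5]
Step 3: flows [1->0,2->0,3->0,4->0,2->4] -> levels [8 5 5 5 5]
Step 4: flows [0->1,0->2,0->3,0->4,2=4] -> levels [4 6 6 6 6]
Step 5: flows [1->0,2->0,3->0,4->0,2=4] -> levels [8 5 5 5 5]
  -> period-2 cycle: step 5 state = step 3 state
  -> state at step 7: (7-3) mod 2 = 0, same as step 3 -> [8 5 5 5 5]

Answer: 8 5 5 5 5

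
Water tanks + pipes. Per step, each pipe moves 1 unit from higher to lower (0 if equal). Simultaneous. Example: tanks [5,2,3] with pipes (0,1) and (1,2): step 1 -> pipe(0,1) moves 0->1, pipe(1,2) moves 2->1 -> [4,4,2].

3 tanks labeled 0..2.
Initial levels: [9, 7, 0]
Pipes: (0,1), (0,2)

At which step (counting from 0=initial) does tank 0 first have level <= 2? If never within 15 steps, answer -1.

Step 1: flows [0->1,0->2] -> levels [7 8 1]
Step 2: flows [1->0,0->2] -> levels [7 7 2]
Step 3: flows [0=1,0->2] -> levels [6 7 3]
Step 4: flows [1->0,0->2] -> levels [6 6 4]
Step 5: flows [0=1,0->2] -> levels [5 6 5]
Step 6: flows [1->0,0=2] -> levels [6 5 5]
Step 7: flows [0->1,0->2] -> levels [4 6 6]
Step 8: flows [1->0,2->0] -> levels [6 5 5]
  -> period-2 cycle (repeats step 6); tank 0 never drops to <=2
Tank 0 never reaches <=2 within 15 steps

Answer: -1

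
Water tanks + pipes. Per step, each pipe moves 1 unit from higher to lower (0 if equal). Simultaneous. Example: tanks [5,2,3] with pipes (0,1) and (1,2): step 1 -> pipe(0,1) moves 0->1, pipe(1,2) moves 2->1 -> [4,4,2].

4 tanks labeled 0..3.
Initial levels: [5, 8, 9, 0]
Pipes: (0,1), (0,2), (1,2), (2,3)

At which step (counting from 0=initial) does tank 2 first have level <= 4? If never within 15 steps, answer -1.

Step 1: flows [1->0,2->0,2->1,2->3] -> levels [7 8 6 1]
Step 2: flows [1->0,0->2,1->2,2->3] -> levels [7 6 7 2]
Step 3: flows [0->1,0=2,2->1,2->3] -> levels [6 8 5 3]
Step 4: flows [1->0,0->2,1->2,2->3] -> levels [6 6 6 4]
Step 5: flows [0=1,0=2,1=2,2->3] -> levels [6 6 5 5]
Step 6: flows [0=1,0->2,1->2,2=3] -> levels [5 5 7 5]
Step 7: flows [0=1,2->0,2->1,2->3] -> levels [6 6 4 6]
Tank 2 first reaches <=4 at step 7

Answer: 7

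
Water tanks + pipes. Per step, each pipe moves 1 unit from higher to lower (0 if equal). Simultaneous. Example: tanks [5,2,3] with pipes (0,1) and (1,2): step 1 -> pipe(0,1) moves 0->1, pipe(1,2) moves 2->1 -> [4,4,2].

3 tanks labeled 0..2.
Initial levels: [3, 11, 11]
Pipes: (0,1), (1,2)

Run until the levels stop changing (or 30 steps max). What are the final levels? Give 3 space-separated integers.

Answer: 8 9 8

Derivation:
Step 1: flows [1->0,1=2] -> levels [4 10 11]
Step 2: flows [1->0,2->1] -> levels [5 10 10]
Step 3: flows [1->0,1=2] -> levels [6 9 10]
Step 4: flows [1->0,2->1] -> levels [7 9 9]
Step 5: flows [1->0,1=2] -> levels [8 8 9]
Step 6: flows [0=1,2->1] -> levels [8 9 8]
Step 7: flows [1->0,1->2] -> levels [9 7 9]
Step 8: flows [0->1,2->1] -> levels [8 9 8]
  -> period-2 cycle: step 8 state = step 6 state; never stabilizes
  -> state at step 30: (30-6) mod 2 = 0, same as step 6 -> [8 9 8]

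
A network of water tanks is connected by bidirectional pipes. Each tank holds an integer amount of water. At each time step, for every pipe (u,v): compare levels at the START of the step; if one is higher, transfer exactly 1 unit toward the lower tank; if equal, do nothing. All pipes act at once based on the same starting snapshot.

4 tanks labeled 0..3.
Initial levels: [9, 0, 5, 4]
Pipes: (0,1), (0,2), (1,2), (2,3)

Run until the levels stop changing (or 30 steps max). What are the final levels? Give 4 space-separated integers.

Answer: 4 4 6 4

Derivation:
Step 1: flows [0->1,0->2,2->1,2->3] -> levels [7 2 4 5]
Step 2: flows [0->1,0->2,2->1,3->2] -> levels [5 4 5 4]
Step 3: flows [0->1,0=2,2->1,2->3] -> levels [4 6 3 5]
Step 4: flows [1->0,0->2,1->2,3->2] -> levels [4 4 6 4]
Step 5: flows [0=1,2->0,2->1,2->3] -> levels [5 5 3 5]
Step 6: flows [0=1,0->2,1->2,3->2] -> levels [4 4 6 4]
  -> period-2 cycle: step 6 state = step 4 state; never stabilizes
  -> state at step 30: (30-4) mod 2 = 0, same as step 4 -> [4 4 6 4]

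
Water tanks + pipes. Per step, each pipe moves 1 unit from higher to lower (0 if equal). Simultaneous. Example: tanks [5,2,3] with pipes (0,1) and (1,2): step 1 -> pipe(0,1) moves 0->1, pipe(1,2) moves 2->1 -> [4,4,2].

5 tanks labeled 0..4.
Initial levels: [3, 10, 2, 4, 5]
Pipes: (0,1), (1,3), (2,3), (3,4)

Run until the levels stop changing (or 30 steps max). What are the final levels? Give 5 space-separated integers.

Answer: 5 6 5 3 5

Derivation:
Step 1: flows [1->0,1->3,3->2,4->3] -> levels [4 8 3 5 4]
Step 2: flows [1->0,1->3,3->2,3->4] -> levels [5 6 4 4 5]
Step 3: flows [1->0,1->3,2=3,4->3] -> levels [6 4 4 6 4]
Step 4: flows [0->1,3->1,3->2,3->4] -> levels [5 6 5 3 5]
Step 5: flows [1->0,1->3,2->3,4->3] -> levels [6 4 4 6 4]
  -> period-2 cycle: step 5 state = step 3 state; never stabilizes
  -> state at step 30: (30-3) mod 2 = 1, same as step 4 -> [5 6 5 3 5]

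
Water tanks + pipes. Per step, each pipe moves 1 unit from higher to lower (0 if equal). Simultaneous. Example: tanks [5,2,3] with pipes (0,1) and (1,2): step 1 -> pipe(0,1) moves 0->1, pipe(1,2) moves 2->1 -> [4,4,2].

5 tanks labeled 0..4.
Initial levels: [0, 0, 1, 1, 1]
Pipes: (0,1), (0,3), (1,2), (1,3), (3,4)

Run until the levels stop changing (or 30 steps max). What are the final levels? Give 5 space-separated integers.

Answer: 1 -1 1 2 0

Derivation:
Step 1: flows [0=1,3->0,2->1,3->1,3=4] -> levels [1 2 0 -1 1]
Step 2: flows [1->0,0->3,1->2,1->3,4->3] -> levels [1 -1 1 2 0]
Step 3: flows [0->1,3->0,2->1,3->1,3->4] -> levels [1 2 0 -1 1]
  -> period-2 cycle: step 3 state = step 1 state; never stabilizes
  -> state at step 30: (30-1) mod 2 = 1, same as step 2 -> [1 -1 1 2 0]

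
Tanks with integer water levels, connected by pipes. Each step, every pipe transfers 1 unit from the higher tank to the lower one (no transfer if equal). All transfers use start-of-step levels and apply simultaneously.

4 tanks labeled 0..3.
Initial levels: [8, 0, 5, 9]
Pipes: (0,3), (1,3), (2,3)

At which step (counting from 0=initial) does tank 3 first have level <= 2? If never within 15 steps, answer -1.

Answer: -1

Derivation:
Step 1: flows [3->0,3->1,3->2] -> levels [9 1 6 6]
Step 2: flows [0->3,3->1,2=3] -> levels [8 2 6 6]
Step 3: flows [0->3,3->1,2=3] -> levels [7 3 6 6]
Step 4: flows [0->3,3->1,2=3] -> levels [6 4 6 6]
Step 5: flows [0=3,3->1,2=3] -> levels [6 5 6 5]
Step 6: flows [0->3,1=3,2->3] -> levels [5 5 5 7]
Step 7: flows [3->0,3->1,3->2] -> levels [6 6 6 4]
Step 8: flows [0->3,1->3,2->3] -> levels [5 5 5 7]
  -> period-2 cycle (repeats step 6); tank 3 never drops to <=2
Tank 3 never reaches <=2 within 15 steps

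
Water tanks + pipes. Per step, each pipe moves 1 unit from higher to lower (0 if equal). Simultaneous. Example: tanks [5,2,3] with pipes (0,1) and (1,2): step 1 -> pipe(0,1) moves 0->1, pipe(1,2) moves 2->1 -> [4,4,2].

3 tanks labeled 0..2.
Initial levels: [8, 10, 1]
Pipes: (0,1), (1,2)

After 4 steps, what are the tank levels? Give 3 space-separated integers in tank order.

Answer: 7 7 5

Derivation:
Step 1: flows [1->0,1->2] -> levels [9 8 2]
Step 2: flows [0->1,1->2] -> levels [8 8 3]
Step 3: flows [0=1,1->2] -> levels [8 7 4]
Step 4: flows [0->1,1->2] -> levels [7 7 5]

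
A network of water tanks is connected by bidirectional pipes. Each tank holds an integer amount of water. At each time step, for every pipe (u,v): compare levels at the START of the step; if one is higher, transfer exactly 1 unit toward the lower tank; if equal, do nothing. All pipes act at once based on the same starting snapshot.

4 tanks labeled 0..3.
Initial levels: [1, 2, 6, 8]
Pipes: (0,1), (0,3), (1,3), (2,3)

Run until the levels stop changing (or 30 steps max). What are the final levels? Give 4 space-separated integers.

Answer: 3 4 4 6

Derivation:
Step 1: flows [1->0,3->0,3->1,3->2] -> levels [3 2 7 5]
Step 2: flows [0->1,3->0,3->1,2->3] -> levels [3 4 6 4]
Step 3: flows [1->0,3->0,1=3,2->3] -> levels [5 3 5 4]
Step 4: flows [0->1,0->3,3->1,2->3] -> levels [3 5 4 5]
Step 5: flows [1->0,3->0,1=3,3->2] -> levels [5 4 5 3]
Step 6: flows [0->1,0->3,1->3,2->3] -> levels [3 4 4 6]
Step 7: flows [1->0,3->0,3->1,3->2] -> levels [5 4 5 3]
  -> period-2 cycle: step 7 state = step 5 state; never stabilizes
  -> state at step 30: (30-5) mod 2 = 1, same as step 6 -> [3 4 4 6]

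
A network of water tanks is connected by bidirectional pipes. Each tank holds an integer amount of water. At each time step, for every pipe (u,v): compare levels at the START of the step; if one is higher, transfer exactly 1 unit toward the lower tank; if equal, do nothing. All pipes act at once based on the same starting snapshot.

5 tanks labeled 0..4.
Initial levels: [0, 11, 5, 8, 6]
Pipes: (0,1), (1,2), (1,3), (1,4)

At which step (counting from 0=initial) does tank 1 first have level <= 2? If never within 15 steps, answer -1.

Answer: -1

Derivation:
Step 1: flows [1->0,1->2,1->3,1->4] -> levels [1 7 6 9 7]
Step 2: flows [1->0,1->2,3->1,1=4] -> levels [2 6 7 8 7]
Step 3: flows [1->0,2->1,3->1,4->1] -> levels [3 8 6 7 6]
Step 4: flows [1->0,1->2,1->3,1->4] -> levels [4 4 7 8 7]
Step 5: flows [0=1,2->1,3->1,4->1] -> levels [4 7 6 7 6]
Step 6: flows [1->0,1->2,1=3,1->4] -> levels [5 4 7 7 7]
Step 7: flows [0->1,2->1,3->1,4->1] -> levels [4 8 6 6 6]
Step 8: flows [1->0,1->2,1->3,1->4] -> levels [5 4 7 7 7]
  -> period-2 cycle (repeats step 6); tank 1 never drops to <=2
Tank 1 never reaches <=2 within 15 steps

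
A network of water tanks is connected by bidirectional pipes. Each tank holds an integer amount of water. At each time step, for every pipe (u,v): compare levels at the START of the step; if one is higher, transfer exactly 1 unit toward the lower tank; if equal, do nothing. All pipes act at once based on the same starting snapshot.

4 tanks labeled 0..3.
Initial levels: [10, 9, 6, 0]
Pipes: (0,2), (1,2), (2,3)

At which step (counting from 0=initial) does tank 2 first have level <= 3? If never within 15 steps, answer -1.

Answer: -1

Derivation:
Step 1: flows [0->2,1->2,2->3] -> levels [9 8 7 1]
Step 2: flows [0->2,1->2,2->3] -> levels [8 7 8 2]
Step 3: flows [0=2,2->1,2->3] -> levels [8 8 6 3]
Step 4: flows [0->2,1->2,2->3] -> levels [7 7 7 4]
Step 5: flows [0=2,1=2,2->3] -> levels [7 7 6 5]
Step 6: flows [0->2,1->2,2->3] -> levels [6 6 7 6]
Step 7: flows [2->0,2->1,2->3] -> levels [7 7 4 7]
Step 8: flows [0->2,1->2,3->2] -> levels [6 6 7 6]
  -> period-2 cycle (repeats step 6); tank 2 never drops to <=3
Tank 2 never reaches <=3 within 15 steps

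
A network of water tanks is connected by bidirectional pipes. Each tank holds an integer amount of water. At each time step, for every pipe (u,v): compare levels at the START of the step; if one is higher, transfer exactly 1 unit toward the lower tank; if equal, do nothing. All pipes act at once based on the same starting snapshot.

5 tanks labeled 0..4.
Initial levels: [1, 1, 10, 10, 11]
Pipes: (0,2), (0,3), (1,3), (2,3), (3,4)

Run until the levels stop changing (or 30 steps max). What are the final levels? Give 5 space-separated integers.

Answer: 6 6 6 9 6

Derivation:
Step 1: flows [2->0,3->0,3->1,2=3,4->3] -> levels [3 2 9 9 10]
Step 2: flows [2->0,3->0,3->1,2=3,4->3] -> levels [5 3 8 8 9]
Step 3: flows [2->0,3->0,3->1,2=3,4->3] -> levels [7 4 7 7 8]
Step 4: flows [0=2,0=3,3->1,2=3,4->3] -> levels [7 5 7 7 7]
Step 5: flows [0=2,0=3,3->1,2=3,3=4] -> levels [7 6 7 6 7]
Step 6: flows [0=2,0->3,1=3,2->3,4->3] -> levels [6 6 6 9 6]
Step 7: flows [0=2,3->0,3->1,3->2,3->4] -> levels [7 7 7 5 7]
Step 8: flows [0=2,0->3,1->3,2->3,4->3] -> levels [6 6 6 9 6]
  -> period-2 cycle: step 8 state = step 6 state; never stabilizes
  -> state at step 30: (30-6) mod 2 = 0, same as step 6 -> [6 6 6 9 6]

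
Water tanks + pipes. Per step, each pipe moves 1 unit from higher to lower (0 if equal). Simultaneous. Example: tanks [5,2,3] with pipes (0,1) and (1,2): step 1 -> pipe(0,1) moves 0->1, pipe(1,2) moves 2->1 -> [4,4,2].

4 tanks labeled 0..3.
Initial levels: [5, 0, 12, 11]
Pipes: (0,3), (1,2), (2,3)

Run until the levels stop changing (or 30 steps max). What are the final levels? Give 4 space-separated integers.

Step 1: flows [3->0,2->1,2->3] -> levels [6 1 10 11]
Step 2: flows [3->0,2->1,3->2] -> levels [7 2 10 9]
Step 3: flows [3->0,2->1,2->3] -> levels [8 3 8 9]
Step 4: flows [3->0,2->1,3->2] -> levels [9 4 8 7]
Step 5: flows [0->3,2->1,2->3] -> levels [8 5 6 9]
Step 6: flows [3->0,2->1,3->2] -> levels [9 6 6 7]
Step 7: flows [0->3,1=2,3->2] -> levels [8 6 7 7]
Step 8: flows [0->3,2->1,2=3] -> levels [7 7 6 8]
Step 9: flows [3->0,1->2,3->2] -> levels [8 6 8 6]
Step 10: flows [0->3,2->1,2->3] -> levels [7 7 6 8]
  -> period-2 cycle: step 10 state = step 8 state; never stabilizes
  -> state at step 30: (30-8) mod 2 = 0, same as step 8 -> [7 7 6 8]

Answer: 7 7 6 8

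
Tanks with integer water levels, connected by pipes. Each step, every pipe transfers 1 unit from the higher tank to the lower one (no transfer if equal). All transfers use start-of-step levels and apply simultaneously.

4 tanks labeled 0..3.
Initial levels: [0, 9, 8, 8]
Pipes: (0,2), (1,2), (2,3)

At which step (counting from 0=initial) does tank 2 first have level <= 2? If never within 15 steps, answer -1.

Answer: -1

Derivation:
Step 1: flows [2->0,1->2,2=3] -> levels [1 8 8 8]
Step 2: flows [2->0,1=2,2=3] -> levels [2 8 7 8]
Step 3: flows [2->0,1->2,3->2] -> levels [3 7 8 7]
Step 4: flows [2->0,2->1,2->3] -> levels [4 8 5 8]
Step 5: flows [2->0,1->2,3->2] -> levels [5 7 6 7]
Step 6: flows [2->0,1->2,3->2] -> levels [6 6 7 6]
Step 7: flows [2->0,2->1,2->3] -> levels [7 7 4 7]
Step 8: flows [0->2,1->2,3->2] -> levels [6 6 7 6]
  -> period-2 cycle (repeats step 6); tank 2 never drops to <=2
Tank 2 never reaches <=2 within 15 steps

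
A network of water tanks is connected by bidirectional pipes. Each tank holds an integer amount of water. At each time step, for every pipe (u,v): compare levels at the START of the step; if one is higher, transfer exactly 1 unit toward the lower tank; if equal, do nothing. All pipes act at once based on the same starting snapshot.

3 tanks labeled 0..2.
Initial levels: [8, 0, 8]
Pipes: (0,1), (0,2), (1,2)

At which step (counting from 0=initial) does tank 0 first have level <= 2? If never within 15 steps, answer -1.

Step 1: flows [0->1,0=2,2->1] -> levels [7 2 7]
Step 2: flows [0->1,0=2,2->1] -> levels [6 4 6]
Step 3: flows [0->1,0=2,2->1] -> levels [5 6 5]
Step 4: flows [1->0,0=2,1->2] -> levels [6 4 6]
  -> period-2 cycle (repeats step 2); tank 0 never drops to <=2
Tank 0 never reaches <=2 within 15 steps

Answer: -1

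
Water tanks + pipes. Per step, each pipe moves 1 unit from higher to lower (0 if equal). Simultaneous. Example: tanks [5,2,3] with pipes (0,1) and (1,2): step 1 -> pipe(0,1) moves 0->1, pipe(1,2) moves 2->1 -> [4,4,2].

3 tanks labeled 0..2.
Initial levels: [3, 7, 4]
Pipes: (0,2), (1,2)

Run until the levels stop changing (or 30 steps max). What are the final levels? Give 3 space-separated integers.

Step 1: flows [2->0,1->2] -> levels [4 6 4]
Step 2: flows [0=2,1->2] -> levels [4 5 5]
Step 3: flows [2->0,1=2] -> levels [5 5 4]
Step 4: flows [0->2,1->2] -> levels [4 4 6]
Step 5: flows [2->0,2->1] -> levels [5 5 4]
  -> period-2 cycle: step 5 state = step 3 state; never stabilizes
  -> state at step 30: (30-3) mod 2 = 1, same as step 4 -> [4 4 6]

Answer: 4 4 6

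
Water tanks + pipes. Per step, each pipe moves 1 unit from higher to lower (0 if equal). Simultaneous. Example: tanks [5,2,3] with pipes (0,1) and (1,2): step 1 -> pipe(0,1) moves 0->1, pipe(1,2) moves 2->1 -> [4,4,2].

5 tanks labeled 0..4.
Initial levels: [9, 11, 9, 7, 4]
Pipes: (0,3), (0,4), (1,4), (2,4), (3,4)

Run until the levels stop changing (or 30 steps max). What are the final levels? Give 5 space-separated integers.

Step 1: flows [0->3,0->4,1->4,2->4,3->4] -> levels [7 10 8 7 8]
Step 2: flows [0=3,4->0,1->4,2=4,4->3] -> levels [8 9 8 8 7]
Step 3: flows [0=3,0->4,1->4,2->4,3->4] -> levels [7 8 7 7 11]
Step 4: flows [0=3,4->0,4->1,4->2,4->3] -> levels [8 9 8 8 7]
  -> period-2 cycle: step 4 state = step 2 state; never stabilizes
  -> state at step 30: (30-2) mod 2 = 0, same as step 2 -> [8 9 8 8 7]

Answer: 8 9 8 8 7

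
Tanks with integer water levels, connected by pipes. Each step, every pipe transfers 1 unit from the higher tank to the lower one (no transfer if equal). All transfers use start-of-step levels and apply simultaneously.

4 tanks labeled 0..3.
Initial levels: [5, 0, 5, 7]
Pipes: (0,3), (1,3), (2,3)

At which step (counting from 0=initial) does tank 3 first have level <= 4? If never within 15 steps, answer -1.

Step 1: flows [3->0,3->1,3->2] -> levels [6 1 6 4]
Tank 3 first reaches <=4 at step 1

Answer: 1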